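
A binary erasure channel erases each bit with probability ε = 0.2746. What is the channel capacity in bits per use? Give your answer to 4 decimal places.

Binary erasure channel: capacity C = 1 − ε.
C = 1 − 0.2746 = 0.7254 bits per channel use.

0.7254 bits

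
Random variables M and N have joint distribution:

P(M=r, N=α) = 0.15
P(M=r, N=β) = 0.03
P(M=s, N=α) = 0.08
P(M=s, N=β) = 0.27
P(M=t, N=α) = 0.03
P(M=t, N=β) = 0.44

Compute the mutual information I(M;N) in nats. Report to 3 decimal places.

0.192 nats

Marginals: p(M) = (0.1800, 0.3500, 0.4700), p(N) = (0.2600, 0.7400).
I(M;N) = H(M) + H(N) − H(M,N).
H(M) = 1.0310, H(N) = 0.5731, H(M,N) = 1.4118.
I(M;N) = 1.0310 + 0.5731 − 1.4118 = 0.192 nats.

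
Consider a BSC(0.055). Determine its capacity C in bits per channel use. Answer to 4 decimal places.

Binary symmetric channel: C = 1 − h₂(ε) where h₂ is the binary entropy function.
h₂(0.055) = −0.055·log₂0.055 − 0.945·log₂0.945 = 0.3073.
C = 1 − 0.3073 = 0.6927 bits per channel use.

0.6927 bits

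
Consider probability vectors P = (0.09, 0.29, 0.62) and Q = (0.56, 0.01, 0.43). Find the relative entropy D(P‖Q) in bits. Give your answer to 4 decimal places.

1.4988 bits

D(P‖Q) = Σ p·log₂(p/q).
  0.09·log₂(0.09/0.56) = -0.23737
  0.29·log₂(0.29/0.01) = 1.40881
  0.62·log₂(0.62/0.43) = 0.32732
D(P‖Q) = 1.4988 bits.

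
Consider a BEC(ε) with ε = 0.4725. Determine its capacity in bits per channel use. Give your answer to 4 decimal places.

Binary erasure channel: capacity C = 1 − ε.
C = 1 − 0.4725 = 0.5275 bits per channel use.

0.5275 bits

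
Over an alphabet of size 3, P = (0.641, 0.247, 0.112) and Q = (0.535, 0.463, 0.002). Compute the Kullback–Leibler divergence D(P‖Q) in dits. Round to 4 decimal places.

D(P‖Q) = Σ p·log₁₀(p/q).
  0.641·log₁₀(0.641/0.535) = 0.05032
  0.247·log₁₀(0.247/0.463) = -0.06740
  0.112·log₁₀(0.112/0.002) = 0.19580
D(P‖Q) = 0.1787 dits.

0.1787 dits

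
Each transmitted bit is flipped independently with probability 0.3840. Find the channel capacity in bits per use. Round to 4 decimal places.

0.0392 bits

Binary symmetric channel: C = 1 − h₂(ε) where h₂ is the binary entropy function.
h₂(0.3840) = −0.3840·log₂0.3840 − 0.6160·log₂0.6160 = 0.9608.
C = 1 − 0.9608 = 0.0392 bits per channel use.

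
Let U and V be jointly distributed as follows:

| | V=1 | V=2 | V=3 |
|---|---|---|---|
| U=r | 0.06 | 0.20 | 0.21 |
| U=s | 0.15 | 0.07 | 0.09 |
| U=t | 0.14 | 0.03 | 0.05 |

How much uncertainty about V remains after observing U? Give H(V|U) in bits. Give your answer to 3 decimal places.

Marginals: p(U) = (0.4700, 0.3100, 0.2200), p(V) = (0.3500, 0.3000, 0.3500).
H(V|U) = Σ p(U) · H(V|U=·).
  U=r: p=0.4700, H(V|U=r) = 1.4230
  U=s: p=0.3100, H(V|U=s) = 1.5095
  U=t: p=0.2200, H(V|U=t) = 1.2927
Weighted sum = 1.421 bits.

1.421 bits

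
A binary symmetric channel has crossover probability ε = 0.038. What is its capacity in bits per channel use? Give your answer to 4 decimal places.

Binary symmetric channel: C = 1 − h₂(ε) where h₂ is the binary entropy function.
h₂(0.038) = −0.038·log₂0.038 − 0.962·log₂0.962 = 0.2330.
C = 1 − 0.2330 = 0.7670 bits per channel use.

0.7670 bits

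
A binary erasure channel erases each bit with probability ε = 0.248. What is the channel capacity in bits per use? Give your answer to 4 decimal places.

Binary erasure channel: capacity C = 1 − ε.
C = 1 − 0.248 = 0.7520 bits per channel use.

0.7520 bits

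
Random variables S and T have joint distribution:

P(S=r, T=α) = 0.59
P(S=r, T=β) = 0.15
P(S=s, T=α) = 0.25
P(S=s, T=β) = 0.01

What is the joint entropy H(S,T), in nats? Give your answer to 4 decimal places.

0.9885 nats

H(S,T) = −Σ p(x,y)·ln p(x,y) over all 4 cells.
  cell (r,α): −0.59·ln0.59 = 0.31130
  cell (r,β): −0.15·ln0.15 = 0.28457
  cell (s,α): −0.25·ln0.25 = 0.34657
  cell (s,β): −0.01·ln0.01 = 0.04605
Sum = 0.9885 nats.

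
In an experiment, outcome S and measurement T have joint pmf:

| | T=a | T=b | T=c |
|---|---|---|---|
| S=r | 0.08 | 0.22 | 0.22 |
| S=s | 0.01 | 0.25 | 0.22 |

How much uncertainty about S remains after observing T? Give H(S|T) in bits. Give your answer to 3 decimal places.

Chain rule: H(S|T) = H(S,T) − H(T).
Marginals: p(S) = (0.5200, 0.4800), p(T) = (0.0900, 0.4700, 0.4400).
H(S,T) = 2.2997 bits; H(T) = 1.3458 bits.
H(S|T) = 2.2997 − 1.3458 = 0.954 bits.

0.954 bits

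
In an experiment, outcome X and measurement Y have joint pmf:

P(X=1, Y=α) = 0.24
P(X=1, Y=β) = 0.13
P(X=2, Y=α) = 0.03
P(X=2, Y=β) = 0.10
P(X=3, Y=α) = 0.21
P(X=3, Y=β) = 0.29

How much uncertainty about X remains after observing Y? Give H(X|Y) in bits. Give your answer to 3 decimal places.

Marginals: p(X) = (0.3700, 0.1300, 0.5000), p(Y) = (0.4800, 0.5200).
H(X|Y) = Σ p(Y) · H(X|Y=·).
  Y=α: p=0.4800, H(X|Y=α) = 1.2718
  Y=β: p=0.5200, H(X|Y=β) = 1.4272
Weighted sum = 1.353 bits.

1.353 bits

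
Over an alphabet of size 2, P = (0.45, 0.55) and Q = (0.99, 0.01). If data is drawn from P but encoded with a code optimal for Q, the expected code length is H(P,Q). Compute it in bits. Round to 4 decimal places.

3.6606 bits

H(P,Q) = −Σ p·log₂ q.
  −0.45·log₂(0.99) = 0.00652
  −0.55·log₂(0.01) = 3.65412
H(P,Q) = 3.6606 bits.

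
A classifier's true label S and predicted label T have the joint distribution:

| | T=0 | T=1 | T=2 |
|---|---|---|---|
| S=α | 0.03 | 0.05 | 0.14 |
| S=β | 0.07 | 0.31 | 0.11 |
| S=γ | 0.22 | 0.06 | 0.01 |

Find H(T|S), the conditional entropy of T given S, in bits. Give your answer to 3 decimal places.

1.195 bits

Chain rule: H(T|S) = H(S,T) − H(S).
Marginals: p(S) = (0.2200, 0.4900, 0.2900), p(T) = (0.3200, 0.4200, 0.2600).
H(S,T) = 2.6982 bits; H(S) = 1.5028 bits.
H(T|S) = 2.6982 − 1.5028 = 1.195 bits.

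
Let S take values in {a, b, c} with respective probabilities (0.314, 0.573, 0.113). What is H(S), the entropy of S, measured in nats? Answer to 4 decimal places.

H(S) = −Σ p·ln p.
  −(0.314)·ln(0.314) = 0.36373
  −(0.573)·ln(0.573) = 0.31909
  −(0.113)·ln(0.113) = 0.24638
Sum: 0.36373 + 0.31909 + 0.24638 = 0.9292 nats.

0.9292 nats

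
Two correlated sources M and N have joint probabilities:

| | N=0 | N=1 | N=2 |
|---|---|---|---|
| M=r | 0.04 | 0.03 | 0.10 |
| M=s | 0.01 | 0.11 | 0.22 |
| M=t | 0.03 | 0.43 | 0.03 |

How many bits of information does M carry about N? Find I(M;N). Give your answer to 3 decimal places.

Marginals: p(M) = (0.1700, 0.3400, 0.4900), p(N) = (0.0800, 0.5700, 0.3500).
I(M;N) = H(M) + H(N) − H(M,N).
H(M) = 1.4680, H(N) = 1.2839, H(M,N) = 2.3941.
I(M;N) = 1.4680 + 1.2839 − 2.3941 = 0.358 bits.

0.358 bits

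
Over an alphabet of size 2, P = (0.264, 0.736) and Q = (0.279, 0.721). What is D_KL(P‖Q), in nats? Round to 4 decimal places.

D(P‖Q) = Σ p·ln(p/q).
  0.264·ln(0.264/0.279) = -0.01459
  0.736·ln(0.736/0.721) = 0.01515
D(P‖Q) = 0.0006 nats.

0.0006 nats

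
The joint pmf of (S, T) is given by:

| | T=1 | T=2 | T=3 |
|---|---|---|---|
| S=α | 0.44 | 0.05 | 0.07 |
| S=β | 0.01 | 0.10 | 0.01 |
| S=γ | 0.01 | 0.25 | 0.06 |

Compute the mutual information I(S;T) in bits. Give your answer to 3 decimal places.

0.522 bits

Marginals: p(S) = (0.5600, 0.1200, 0.3200), p(T) = (0.4600, 0.4000, 0.1400).
I(S;T) = H(S) + H(T) − H(S,T).
H(S) = 1.3615, H(T) = 1.4412, H(S,T) = 2.2808.
I(S;T) = 1.3615 + 1.4412 − 2.2808 = 0.522 bits.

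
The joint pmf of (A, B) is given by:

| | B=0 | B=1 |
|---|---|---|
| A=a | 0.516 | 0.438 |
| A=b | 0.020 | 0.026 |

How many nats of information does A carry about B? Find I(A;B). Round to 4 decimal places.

0.0010 nats

Marginals: p(A) = (0.9540, 0.0460), p(B) = (0.5360, 0.4640).
I(A;B) = Σ p(x,y)·ln[p(x,y)/(p(x)p(y))].
  (a,0): 0.516·ln(1.0091) = 0.00468
  (a,1): 0.438·ln(0.9895) = -0.00463
  (b,0): 0.020·ln(0.8112) = -0.00419
  (b,1): 0.026·ln(1.2181) = 0.00513
Sum = 0.0010 nats.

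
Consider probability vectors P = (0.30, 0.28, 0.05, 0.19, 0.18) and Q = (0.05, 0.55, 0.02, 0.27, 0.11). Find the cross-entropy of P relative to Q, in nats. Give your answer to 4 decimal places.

1.9078 nats

H(P,Q) = −Σ p·ln q.
  −0.30·ln(0.05) = 0.89872
  −0.28·ln(0.55) = 0.16739
  −0.05·ln(0.02) = 0.19560
  −0.19·ln(0.27) = 0.24877
  −0.18·ln(0.11) = 0.39731
H(P,Q) = 1.9078 nats.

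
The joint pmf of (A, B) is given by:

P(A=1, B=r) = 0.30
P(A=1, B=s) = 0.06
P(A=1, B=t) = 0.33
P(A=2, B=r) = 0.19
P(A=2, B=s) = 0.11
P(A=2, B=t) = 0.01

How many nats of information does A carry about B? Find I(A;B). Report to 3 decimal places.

0.136 nats

Marginals: p(A) = (0.6900, 0.3100), p(B) = (0.4900, 0.1700, 0.3400).
I(A;B) = Σ p(x,y)·ln[p(x,y)/(p(x)p(y))].
  (1,r): 0.30·ln(0.8873) = -0.0359
  (1,s): 0.06·ln(0.5115) = -0.0402
  (1,t): 0.33·ln(1.4066) = 0.1126
  (2,r): 0.19·ln(1.2508) = 0.0425
  (2,s): 0.11·ln(2.0873) = 0.0809
  (2,t): 0.01·ln(0.0949) = -0.0236
Sum = 0.136 nats.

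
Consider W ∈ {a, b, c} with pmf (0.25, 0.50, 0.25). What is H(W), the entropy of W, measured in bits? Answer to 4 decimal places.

H(W) = −Σ p·log₂ p.
  −(0.25)·log₂(0.25) = 0.50000
  −(0.50)·log₂(0.50) = 0.50000
  −(0.25)·log₂(0.25) = 0.50000
Sum: 0.50000 + 0.50000 + 0.50000 = 1.5000 bits.

1.5000 bits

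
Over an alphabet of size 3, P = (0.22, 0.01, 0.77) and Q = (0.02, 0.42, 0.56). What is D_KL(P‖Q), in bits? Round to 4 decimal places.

1.0609 bits

D(P‖Q) = Σ p·log₂(p/q).
  0.22·log₂(0.22/0.02) = 0.76107
  0.01·log₂(0.01/0.42) = -0.05392
  0.77·log₂(0.77/0.56) = 0.35376
D(P‖Q) = 1.0609 bits.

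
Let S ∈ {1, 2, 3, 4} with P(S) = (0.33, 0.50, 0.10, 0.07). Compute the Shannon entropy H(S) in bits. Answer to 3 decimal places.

H(S) = −Σ p·log₂ p.
  −(0.33)·log₂(0.33) = 0.5278
  −(0.50)·log₂(0.50) = 0.5000
  −(0.10)·log₂(0.10) = 0.3322
  −(0.07)·log₂(0.07) = 0.2686
Sum: 0.5278 + 0.5000 + 0.3322 + 0.2686 = 1.629 bits.

1.629 bits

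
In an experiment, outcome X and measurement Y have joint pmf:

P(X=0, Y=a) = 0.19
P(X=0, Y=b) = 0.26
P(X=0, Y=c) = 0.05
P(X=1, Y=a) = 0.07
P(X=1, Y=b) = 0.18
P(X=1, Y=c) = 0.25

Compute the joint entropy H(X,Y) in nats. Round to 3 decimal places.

1.657 nats

H(X,Y) = −Σ p(x,y)·ln p(x,y) over all 6 cells.
  cell (0,a): −0.19·ln0.19 = 0.3155
  cell (0,b): −0.26·ln0.26 = 0.3502
  cell (0,c): −0.05·ln0.05 = 0.1498
  cell (1,a): −0.07·ln0.07 = 0.1861
  cell (1,b): −0.18·ln0.18 = 0.3087
  cell (1,c): −0.25·ln0.25 = 0.3466
Sum = 1.657 nats.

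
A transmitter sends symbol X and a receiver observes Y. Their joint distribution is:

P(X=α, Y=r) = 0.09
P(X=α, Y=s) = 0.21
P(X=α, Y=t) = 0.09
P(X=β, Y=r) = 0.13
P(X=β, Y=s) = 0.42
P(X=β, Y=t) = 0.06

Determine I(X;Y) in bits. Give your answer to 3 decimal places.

Marginals: p(X) = (0.3900, 0.6100), p(Y) = (0.2200, 0.6300, 0.1500).
I(X;Y) = H(X) + H(Y) − H(X,Y).
H(X) = 0.9648, H(Y) = 1.3111, H(X,Y) = 2.2500.
I(X;Y) = 0.9648 + 1.3111 − 2.2500 = 0.026 bits.

0.026 bits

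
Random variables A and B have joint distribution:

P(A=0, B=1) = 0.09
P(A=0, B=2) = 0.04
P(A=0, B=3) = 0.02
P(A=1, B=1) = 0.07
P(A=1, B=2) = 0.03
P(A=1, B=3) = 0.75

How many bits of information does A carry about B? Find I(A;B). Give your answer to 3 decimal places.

0.249 bits

Marginals: p(A) = (0.1500, 0.8500), p(B) = (0.1600, 0.0700, 0.7700).
I(A;B) = H(A) + H(B) − H(A,B).
H(A) = 0.6098, H(B) = 0.9819, H(A,B) = 1.3429.
I(A;B) = 0.6098 + 0.9819 − 1.3429 = 0.249 bits.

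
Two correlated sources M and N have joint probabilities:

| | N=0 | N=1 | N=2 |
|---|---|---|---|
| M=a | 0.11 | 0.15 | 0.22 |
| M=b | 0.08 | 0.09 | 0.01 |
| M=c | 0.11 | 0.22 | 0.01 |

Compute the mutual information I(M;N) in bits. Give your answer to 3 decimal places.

0.204 bits

Marginals: p(M) = (0.4800, 0.1800, 0.3400), p(N) = (0.3000, 0.4600, 0.2400).
I(M;N) = H(M) + H(N) − H(M,N).
H(M) = 1.4828, H(N) = 1.5306, H(M,N) = 2.8093.
I(M;N) = 1.4828 + 1.5306 − 2.8093 = 0.204 bits.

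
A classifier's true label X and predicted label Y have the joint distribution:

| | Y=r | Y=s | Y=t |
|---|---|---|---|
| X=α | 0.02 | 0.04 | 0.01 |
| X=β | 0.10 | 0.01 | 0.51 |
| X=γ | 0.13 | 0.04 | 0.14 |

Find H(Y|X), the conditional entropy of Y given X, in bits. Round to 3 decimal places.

Marginals: p(X) = (0.0700, 0.6200, 0.3100), p(Y) = (0.2500, 0.0900, 0.6600).
H(Y|X) = Σ p(X) · H(Y|X=·).
  X=α: p=0.0700, H(Y|X=α) = 1.3788
  X=β: p=0.6200, H(Y|X=β) = 0.7524
  X=γ: p=0.3100, H(Y|X=γ) = 1.4249
Weighted sum = 1.005 bits.

1.005 bits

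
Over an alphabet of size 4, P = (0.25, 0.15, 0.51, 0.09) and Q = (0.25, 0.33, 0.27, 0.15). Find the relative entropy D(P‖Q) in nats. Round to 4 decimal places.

D(P‖Q) = Σ p·ln(p/q).
  0.25·ln(0.25/0.25) = 0.00000
  0.15·ln(0.15/0.33) = -0.11827
  0.51·ln(0.51/0.27) = 0.32435
  0.09·ln(0.09/0.15) = -0.04597
D(P‖Q) = 0.1601 nats.

0.1601 nats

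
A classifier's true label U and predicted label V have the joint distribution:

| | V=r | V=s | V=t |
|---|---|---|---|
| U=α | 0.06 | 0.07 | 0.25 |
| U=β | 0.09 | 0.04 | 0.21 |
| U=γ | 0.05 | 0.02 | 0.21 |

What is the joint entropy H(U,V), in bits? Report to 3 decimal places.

H(U,V) = −Σ p(x,y)·log₂ p(x,y) over all 9 cells.
  cell (α,r): −0.06·log₂0.06 = 0.2435
  cell (α,s): −0.07·log₂0.07 = 0.2686
  cell (α,t): −0.25·log₂0.25 = 0.5000
  cell (β,r): −0.09·log₂0.09 = 0.3127
  cell (β,s): −0.04·log₂0.04 = 0.1858
  cell (β,t): −0.21·log₂0.21 = 0.4728
  cell (γ,r): −0.05·log₂0.05 = 0.2161
  cell (γ,s): −0.02·log₂0.02 = 0.1129
  cell (γ,t): −0.21·log₂0.21 = 0.4728
Sum = 2.785 bits.

2.785 bits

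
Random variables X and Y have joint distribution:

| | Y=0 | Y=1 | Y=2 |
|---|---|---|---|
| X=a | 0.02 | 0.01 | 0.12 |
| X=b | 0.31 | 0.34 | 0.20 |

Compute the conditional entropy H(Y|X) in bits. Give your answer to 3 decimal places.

Chain rule: H(Y|X) = H(X,Y) − H(X).
Marginals: p(X) = (0.1500, 0.8500), p(Y) = (0.3300, 0.3500, 0.3200).
H(X,Y) = 2.0637 bits; H(X) = 0.6098 bits.
H(Y|X) = 2.0637 − 0.6098 = 1.454 bits.

1.454 bits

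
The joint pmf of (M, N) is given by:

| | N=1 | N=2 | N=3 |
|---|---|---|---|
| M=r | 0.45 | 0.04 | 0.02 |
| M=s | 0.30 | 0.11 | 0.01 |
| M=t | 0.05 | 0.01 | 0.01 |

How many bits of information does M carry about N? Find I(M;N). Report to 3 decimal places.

Marginals: p(M) = (0.5100, 0.4200, 0.0700), p(N) = (0.8000, 0.1600, 0.0400).
I(M;N) = Σ p(x,y)·log₂[p(x,y)/(p(x)p(y))].
  (r,1): 0.45·log₂(1.1029) = 0.0636
  (r,2): 0.04·log₂(0.4902) = -0.0411
  (r,3): 0.02·log₂(0.9804) = -0.0006
  (s,1): 0.30·log₂(0.8929) = -0.0490
  (s,2): 0.11·log₂(1.6369) = 0.0782
  (s,3): 0.01·log₂(0.5952) = -0.0075
  (t,1): 0.05·log₂(0.8929) = -0.0082
  (t,2): 0.01·log₂(0.8929) = -0.0016
  (t,3): 0.01·log₂(3.5714) = 0.0184
Sum = 0.052 bits.

0.052 bits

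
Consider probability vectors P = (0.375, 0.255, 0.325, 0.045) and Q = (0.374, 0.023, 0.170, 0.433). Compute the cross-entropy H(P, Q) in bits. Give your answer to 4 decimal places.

H(P,Q) = −Σ p·log₂ q.
  −0.375·log₂(0.374) = 0.53208
  −0.255·log₂(0.023) = 1.38777
  −0.325·log₂(0.170) = 0.83083
  −0.045·log₂(0.433) = 0.05434
H(P,Q) = 2.8050 bits.

2.8050 bits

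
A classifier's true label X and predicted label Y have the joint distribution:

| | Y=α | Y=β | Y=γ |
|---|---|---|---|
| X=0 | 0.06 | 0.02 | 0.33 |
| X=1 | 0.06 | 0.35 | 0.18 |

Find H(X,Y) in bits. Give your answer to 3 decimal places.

2.103 bits

H(X,Y) = −Σ p(x,y)·log₂ p(x,y) over all 6 cells.
  cell (0,α): −0.06·log₂0.06 = 0.2435
  cell (0,β): −0.02·log₂0.02 = 0.1129
  cell (0,γ): −0.33·log₂0.33 = 0.5278
  cell (1,α): −0.06·log₂0.06 = 0.2435
  cell (1,β): −0.35·log₂0.35 = 0.5301
  cell (1,γ): −0.18·log₂0.18 = 0.4453
Sum = 2.103 bits.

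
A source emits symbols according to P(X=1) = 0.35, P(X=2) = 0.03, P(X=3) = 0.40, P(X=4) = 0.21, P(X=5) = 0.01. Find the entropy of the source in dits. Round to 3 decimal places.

H(X) = −Σ p·log₁₀ p.
  −(0.35)·log₁₀(0.35) = 0.1596
  −(0.03)·log₁₀(0.03) = 0.0457
  −(0.40)·log₁₀(0.40) = 0.1592
  −(0.21)·log₁₀(0.21) = 0.1423
  −(0.01)·log₁₀(0.01) = 0.0200
Sum: 0.1596 + 0.0457 + 0.1592 + 0.1423 + 0.0200 = 0.527 dits.

0.527 dits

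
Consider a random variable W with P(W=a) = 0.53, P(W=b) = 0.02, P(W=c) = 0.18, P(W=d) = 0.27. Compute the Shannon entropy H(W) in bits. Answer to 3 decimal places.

1.554 bits

H(W) = −Σ p·log₂ p.
  −(0.53)·log₂(0.53) = 0.4854
  −(0.02)·log₂(0.02) = 0.1129
  −(0.18)·log₂(0.18) = 0.4453
  −(0.27)·log₂(0.27) = 0.5100
Sum: 0.4854 + 0.1129 + 0.4453 + 0.5100 = 1.554 bits.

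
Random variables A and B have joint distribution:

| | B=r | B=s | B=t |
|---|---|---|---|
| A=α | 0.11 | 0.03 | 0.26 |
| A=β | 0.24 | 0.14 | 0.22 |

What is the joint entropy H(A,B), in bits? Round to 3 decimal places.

H(A,B) = −Σ p(x,y)·log₂ p(x,y) over all 6 cells.
  cell (α,r): −0.11·log₂0.11 = 0.3503
  cell (α,s): −0.03·log₂0.03 = 0.1518
  cell (α,t): −0.26·log₂0.26 = 0.5053
  cell (β,r): −0.24·log₂0.24 = 0.4941
  cell (β,s): −0.14·log₂0.14 = 0.3971
  cell (β,t): −0.22·log₂0.22 = 0.4806
Sum = 2.379 bits.

2.379 bits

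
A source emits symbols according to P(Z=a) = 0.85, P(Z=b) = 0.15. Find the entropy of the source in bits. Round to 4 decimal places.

H(Z) = −Σ p·log₂ p.
  −(0.85)·log₂(0.85) = 0.19930
  −(0.15)·log₂(0.15) = 0.41054
Sum: 0.19930 + 0.41054 = 0.6098 bits.

0.6098 bits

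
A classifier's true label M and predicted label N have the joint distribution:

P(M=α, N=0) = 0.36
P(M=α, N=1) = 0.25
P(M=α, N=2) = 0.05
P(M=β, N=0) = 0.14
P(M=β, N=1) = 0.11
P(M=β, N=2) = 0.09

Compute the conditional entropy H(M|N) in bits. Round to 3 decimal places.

0.879 bits

Marginals: p(M) = (0.6600, 0.3400), p(N) = (0.5000, 0.3600, 0.1400).
H(M|N) = Σ p(N) · H(M|N=·).
  N=0: p=0.5000, H(M|N=0) = 0.8555
  N=1: p=0.3600, H(M|N=1) = 0.8880
  N=2: p=0.1400, H(M|N=2) = 0.9403
Weighted sum = 0.879 bits.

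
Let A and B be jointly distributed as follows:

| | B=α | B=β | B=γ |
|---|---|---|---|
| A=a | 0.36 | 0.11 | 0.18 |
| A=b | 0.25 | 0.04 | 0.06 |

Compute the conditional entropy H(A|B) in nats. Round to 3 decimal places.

Marginals: p(A) = (0.6500, 0.3500), p(B) = (0.6100, 0.1500, 0.2400).
H(A|B) = Σ p(B) · H(A|B=·).
  B=α: p=0.6100, H(A|B=α) = 0.6768
  B=β: p=0.1500, H(A|B=β) = 0.5799
  B=γ: p=0.2400, H(A|B=γ) = 0.5623
Weighted sum = 0.635 nats.

0.635 nats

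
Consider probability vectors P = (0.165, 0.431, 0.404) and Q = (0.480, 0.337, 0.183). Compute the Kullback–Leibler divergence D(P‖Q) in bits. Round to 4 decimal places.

0.3604 bits

D(P‖Q) = Σ p·log₂(p/q).
  0.165·log₂(0.165/0.480) = -0.25419
  0.431·log₂(0.431/0.337) = 0.15298
  0.404·log₂(0.404/0.183) = 0.46157
D(P‖Q) = 0.3604 bits.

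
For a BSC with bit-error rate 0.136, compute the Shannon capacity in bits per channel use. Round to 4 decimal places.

Binary symmetric channel: C = 1 − h₂(ε) where h₂ is the binary entropy function.
h₂(0.136) = −0.136·log₂0.136 − 0.864·log₂0.864 = 0.5737.
C = 1 − 0.5737 = 0.4263 bits per channel use.

0.4263 bits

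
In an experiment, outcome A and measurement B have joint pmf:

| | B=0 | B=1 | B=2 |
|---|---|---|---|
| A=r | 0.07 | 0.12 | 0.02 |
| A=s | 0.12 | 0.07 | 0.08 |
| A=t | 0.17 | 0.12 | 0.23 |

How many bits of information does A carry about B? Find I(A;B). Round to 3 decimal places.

Marginals: p(A) = (0.2100, 0.2700, 0.5200), p(B) = (0.3600, 0.3100, 0.3300).
I(A;B) = Σ p(x,y)·log₂[p(x,y)/(p(x)p(y))].
  (r,0): 0.07·log₂(0.9259) = -0.0078
  (r,1): 0.12·log₂(1.8433) = 0.1059
  (r,2): 0.02·log₂(0.2886) = -0.0359
  (s,0): 0.12·log₂(1.2346) = 0.0365
  (s,1): 0.07·log₂(0.8363) = -0.0181
  (s,2): 0.08·log₂(0.8979) = -0.0124
  (t,0): 0.17·log₂(0.9081) = -0.0236
  (t,1): 0.12·log₂(0.7444) = -0.0511
  (t,2): 0.23·log₂(1.3403) = 0.0972
Sum = 0.091 bits.

0.091 bits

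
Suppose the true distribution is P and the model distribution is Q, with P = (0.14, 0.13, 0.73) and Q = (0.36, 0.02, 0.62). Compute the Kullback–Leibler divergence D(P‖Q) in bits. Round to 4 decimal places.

0.3323 bits

D(P‖Q) = Σ p·log₂(p/q).
  0.14·log₂(0.14/0.36) = -0.19076
  0.13·log₂(0.13/0.02) = 0.35106
  0.73·log₂(0.73/0.62) = 0.17201
D(P‖Q) = 0.3323 bits.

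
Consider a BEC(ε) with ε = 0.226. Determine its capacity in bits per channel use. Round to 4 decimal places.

Binary erasure channel: capacity C = 1 − ε.
C = 1 − 0.226 = 0.7740 bits per channel use.

0.7740 bits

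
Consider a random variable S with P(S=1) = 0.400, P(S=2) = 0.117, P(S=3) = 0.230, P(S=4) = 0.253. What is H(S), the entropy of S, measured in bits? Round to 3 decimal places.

1.880 bits

H(S) = −Σ p·log₂ p.
  −(0.400)·log₂(0.400) = 0.5288
  −(0.117)·log₂(0.117) = 0.3622
  −(0.230)·log₂(0.230) = 0.4877
  −(0.253)·log₂(0.253) = 0.5016
Sum: 0.5288 + 0.3622 + 0.4877 + 0.5016 = 1.880 bits.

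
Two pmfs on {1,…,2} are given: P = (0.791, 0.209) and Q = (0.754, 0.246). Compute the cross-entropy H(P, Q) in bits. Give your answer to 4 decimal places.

H(P,Q) = −Σ p·log₂ q.
  −0.791·log₂(0.754) = 0.32222
  −0.209·log₂(0.246) = 0.42286
H(P,Q) = 0.7451 bits.

0.7451 bits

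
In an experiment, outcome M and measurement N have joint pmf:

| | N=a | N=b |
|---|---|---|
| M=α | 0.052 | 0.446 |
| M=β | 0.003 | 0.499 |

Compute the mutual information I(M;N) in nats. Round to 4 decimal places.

Marginals: p(M) = (0.4980, 0.5020), p(N) = (0.0550, 0.9450).
I(M;N) = Σ p(x,y)·ln[p(x,y)/(p(x)p(y))].
  (α,a): 0.052·ln(1.8985) = 0.03334
  (α,b): 0.446·ln(0.9477) = -0.02396
  (β,a): 0.003·ln(0.1087) = -0.00666
  (β,b): 0.499·ln(1.0519) = 0.02524
Sum = 0.0280 nats.

0.0280 nats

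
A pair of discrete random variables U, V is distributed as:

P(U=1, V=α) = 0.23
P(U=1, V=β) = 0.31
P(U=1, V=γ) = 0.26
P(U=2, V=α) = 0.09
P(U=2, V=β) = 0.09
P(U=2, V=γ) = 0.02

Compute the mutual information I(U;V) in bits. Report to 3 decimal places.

Marginals: p(U) = (0.8000, 0.2000), p(V) = (0.3200, 0.4000, 0.2800).
I(U;V) = Σ p(x,y)·log₂[p(x,y)/(p(x)p(y))].
  (1,α): 0.23·log₂(0.8984) = -0.0355
  (1,β): 0.31·log₂(0.9687) = -0.0142
  (1,γ): 0.26·log₂(1.1607) = 0.0559
  (2,α): 0.09·log₂(1.4062) = 0.0443
  (2,β): 0.09·log₂(1.1250) = 0.0153
  (2,γ): 0.02·log₂(0.3571) = -0.0297
Sum = 0.036 bits.

0.036 bits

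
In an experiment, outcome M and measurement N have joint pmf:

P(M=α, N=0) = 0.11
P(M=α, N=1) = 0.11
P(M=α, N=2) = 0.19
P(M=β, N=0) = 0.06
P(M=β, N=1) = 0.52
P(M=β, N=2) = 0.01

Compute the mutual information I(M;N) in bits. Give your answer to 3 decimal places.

Marginals: p(M) = (0.4100, 0.5900), p(N) = (0.1700, 0.6300, 0.2000).
I(M;N) = Σ p(x,y)·log₂[p(x,y)/(p(x)p(y))].
  (α,0): 0.11·log₂(1.5782) = 0.0724
  (α,1): 0.11·log₂(0.4259) = -0.1355
  (α,2): 0.19·log₂(2.3171) = 0.2303
  (β,0): 0.06·log₂(0.5982) = -0.0445
  (β,1): 0.52·log₂(1.3990) = 0.2519
  (β,2): 0.01·log₂(0.0847) = -0.0356
Sum = 0.339 bits.

0.339 bits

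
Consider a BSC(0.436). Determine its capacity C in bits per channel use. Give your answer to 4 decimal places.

0.0119 bits

Binary symmetric channel: C = 1 − h₂(ε) where h₂ is the binary entropy function.
h₂(0.436) = −0.436·log₂0.436 − 0.564·log₂0.564 = 0.9881.
C = 1 − 0.9881 = 0.0119 bits per channel use.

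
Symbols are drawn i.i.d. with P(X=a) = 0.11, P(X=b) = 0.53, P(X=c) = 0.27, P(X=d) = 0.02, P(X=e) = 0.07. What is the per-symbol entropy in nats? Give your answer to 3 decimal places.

H(X) = −Σ p·ln p.
  −(0.11)·ln(0.11) = 0.2428
  −(0.53)·ln(0.53) = 0.3365
  −(0.27)·ln(0.27) = 0.3535
  −(0.02)·ln(0.02) = 0.0782
  −(0.07)·ln(0.07) = 0.1861
Sum: 0.2428 + 0.3365 + 0.3535 + 0.0782 + 0.1861 = 1.197 nats.

1.197 nats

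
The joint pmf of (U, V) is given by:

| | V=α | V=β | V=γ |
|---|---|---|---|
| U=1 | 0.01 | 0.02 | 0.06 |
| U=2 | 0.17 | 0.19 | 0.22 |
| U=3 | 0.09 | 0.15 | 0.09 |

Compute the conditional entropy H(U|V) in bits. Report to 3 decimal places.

1.258 bits

Marginals: p(U) = (0.0900, 0.5800, 0.3300), p(V) = (0.2700, 0.3600, 0.3700).
H(U|V) = Σ p(V) · H(U|V=·).
  V=α: p=0.2700, H(U|V=α) = 1.1247
  V=β: p=0.3600, H(U|V=β) = 1.2445
  V=γ: p=0.3700, H(U|V=γ) = 1.3677
Weighted sum = 1.258 bits.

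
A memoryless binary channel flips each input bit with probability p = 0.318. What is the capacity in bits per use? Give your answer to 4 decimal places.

0.0978 bits

Binary symmetric channel: C = 1 − h₂(ε) where h₂ is the binary entropy function.
h₂(0.318) = −0.318·log₂0.318 − 0.682·log₂0.682 = 0.9022.
C = 1 − 0.9022 = 0.0978 bits per channel use.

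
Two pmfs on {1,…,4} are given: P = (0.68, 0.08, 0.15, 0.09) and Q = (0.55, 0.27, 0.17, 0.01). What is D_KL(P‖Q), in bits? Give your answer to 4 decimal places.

0.3260 bits

D(P‖Q) = Σ p·log₂(p/q).
  0.68·log₂(0.68/0.55) = 0.20815
  0.08·log₂(0.08/0.27) = -0.14039
  0.15·log₂(0.15/0.17) = -0.02709
  0.09·log₂(0.09/0.01) = 0.28529
D(P‖Q) = 0.3260 bits.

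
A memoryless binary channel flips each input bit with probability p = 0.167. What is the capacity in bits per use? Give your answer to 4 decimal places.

0.3492 bits

Binary symmetric channel: C = 1 − h₂(ε) where h₂ is the binary entropy function.
h₂(0.167) = −0.167·log₂0.167 − 0.833·log₂0.833 = 0.6508.
C = 1 − 0.6508 = 0.3492 bits per channel use.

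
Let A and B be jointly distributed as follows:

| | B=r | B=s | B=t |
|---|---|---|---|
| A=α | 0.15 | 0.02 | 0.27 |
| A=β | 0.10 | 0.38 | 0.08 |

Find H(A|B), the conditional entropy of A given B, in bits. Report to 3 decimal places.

0.629 bits

Marginals: p(A) = (0.4400, 0.5600), p(B) = (0.2500, 0.4000, 0.3500).
H(A|B) = Σ p(B) · H(A|B=·).
  B=r: p=0.2500, H(A|B=r) = 0.9710
  B=s: p=0.4000, H(A|B=s) = 0.2864
  B=t: p=0.3500, H(A|B=t) = 0.7755
Weighted sum = 0.629 bits.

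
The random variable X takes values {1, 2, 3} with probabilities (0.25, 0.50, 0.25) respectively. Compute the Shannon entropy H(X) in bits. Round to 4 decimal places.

H(X) = −Σ p·log₂ p.
  −(0.25)·log₂(0.25) = 0.50000
  −(0.50)·log₂(0.50) = 0.50000
  −(0.25)·log₂(0.25) = 0.50000
Sum: 0.50000 + 0.50000 + 0.50000 = 1.5000 bits.

1.5000 bits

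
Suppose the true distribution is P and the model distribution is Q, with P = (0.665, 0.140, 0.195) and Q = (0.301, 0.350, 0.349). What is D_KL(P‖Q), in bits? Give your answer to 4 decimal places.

0.4117 bits

D(P‖Q) = Σ p·log₂(p/q).
  0.665·log₂(0.665/0.301) = 0.76049
  0.140·log₂(0.140/0.350) = -0.18507
  0.195·log₂(0.195/0.349) = -0.16375
D(P‖Q) = 0.4117 bits.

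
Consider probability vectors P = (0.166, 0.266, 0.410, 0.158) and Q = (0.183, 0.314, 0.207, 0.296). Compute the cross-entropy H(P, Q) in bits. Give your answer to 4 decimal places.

2.0604 bits

H(P,Q) = −Σ p·log₂ q.
  −0.166·log₂(0.183) = 0.40671
  −0.266·log₂(0.314) = 0.44453
  −0.410·log₂(0.207) = 0.93164
  −0.158·log₂(0.296) = 0.27750
H(P,Q) = 2.0604 bits.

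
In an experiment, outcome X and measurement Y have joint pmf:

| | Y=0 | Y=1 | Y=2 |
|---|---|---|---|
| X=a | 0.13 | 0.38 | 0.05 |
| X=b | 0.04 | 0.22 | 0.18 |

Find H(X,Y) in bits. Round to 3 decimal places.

2.241 bits

H(X,Y) = −Σ p(x,y)·log₂ p(x,y) over all 6 cells.
  cell (a,0): −0.13·log₂0.13 = 0.3826
  cell (a,1): −0.38·log₂0.38 = 0.5305
  cell (a,2): −0.05·log₂0.05 = 0.2161
  cell (b,0): −0.04·log₂0.04 = 0.1858
  cell (b,1): −0.22·log₂0.22 = 0.4806
  cell (b,2): −0.18·log₂0.18 = 0.4453
Sum = 2.241 bits.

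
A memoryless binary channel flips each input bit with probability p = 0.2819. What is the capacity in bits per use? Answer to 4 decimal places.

Binary symmetric channel: C = 1 − h₂(ε) where h₂ is the binary entropy function.
h₂(0.2819) = −0.2819·log₂0.2819 − 0.7181·log₂0.7181 = 0.8580.
C = 1 − 0.8580 = 0.1420 bits per channel use.

0.1420 bits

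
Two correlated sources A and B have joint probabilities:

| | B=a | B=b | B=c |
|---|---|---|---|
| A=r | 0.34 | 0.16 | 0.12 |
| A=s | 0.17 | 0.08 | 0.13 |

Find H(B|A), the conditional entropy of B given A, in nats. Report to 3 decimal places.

1.019 nats

Marginals: p(A) = (0.6200, 0.3800), p(B) = (0.5100, 0.2400, 0.2500).
H(B|A) = Σ p(A) · H(B|A=·).
  A=r: p=0.6200, H(B|A=r) = 0.9969
  A=s: p=0.3800, H(B|A=s) = 1.0548
Weighted sum = 1.019 nats.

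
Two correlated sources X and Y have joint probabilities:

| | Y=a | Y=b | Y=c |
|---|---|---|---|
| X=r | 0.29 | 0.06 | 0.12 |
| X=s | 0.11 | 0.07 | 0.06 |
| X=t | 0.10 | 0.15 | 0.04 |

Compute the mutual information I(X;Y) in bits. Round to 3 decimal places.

0.099 bits

Marginals: p(X) = (0.4700, 0.2400, 0.2900), p(Y) = (0.5000, 0.2800, 0.2200).
I(X;Y) = H(X) + H(Y) − H(X,Y).
H(X) = 1.5240, H(Y) = 1.4948, H(X,Y) = 2.9194.
I(X;Y) = 1.5240 + 1.4948 − 2.9194 = 0.099 bits.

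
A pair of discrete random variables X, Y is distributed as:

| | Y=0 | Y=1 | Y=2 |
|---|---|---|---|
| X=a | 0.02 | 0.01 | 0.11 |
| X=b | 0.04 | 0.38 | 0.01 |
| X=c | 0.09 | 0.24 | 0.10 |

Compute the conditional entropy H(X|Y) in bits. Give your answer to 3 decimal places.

1.140 bits

Chain rule: H(X|Y) = H(X,Y) − H(Y).
Marginals: p(X) = (0.1400, 0.4300, 0.4300), p(Y) = (0.1500, 0.6300, 0.2200).
H(X,Y) = 2.4512 bits; H(Y) = 1.3111 bits.
H(X|Y) = 2.4512 − 1.3111 = 1.140 bits.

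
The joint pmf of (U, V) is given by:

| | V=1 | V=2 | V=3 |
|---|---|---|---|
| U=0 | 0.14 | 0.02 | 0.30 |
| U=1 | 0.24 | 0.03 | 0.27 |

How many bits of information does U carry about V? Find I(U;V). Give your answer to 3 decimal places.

0.017 bits

Marginals: p(U) = (0.4600, 0.5400), p(V) = (0.3800, 0.0500, 0.5700).
I(U;V) = Σ p(x,y)·log₂[p(x,y)/(p(x)p(y))].
  (0,1): 0.14·log₂(0.8009) = -0.0448
  (0,2): 0.02·log₂(0.8696) = -0.0040
  (0,3): 0.30·log₂(1.1442) = 0.0583
  (1,1): 0.24·log₂(1.1696) = 0.0542
  (1,2): 0.03·log₂(1.1111) = 0.0046
  (1,3): 0.27·log₂(0.8772) = -0.0510
Sum = 0.017 bits.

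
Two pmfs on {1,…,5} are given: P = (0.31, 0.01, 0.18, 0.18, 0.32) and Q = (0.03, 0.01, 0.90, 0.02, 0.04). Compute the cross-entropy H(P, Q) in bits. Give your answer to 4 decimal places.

H(P,Q) = −Σ p·log₂ q.
  −0.31·log₂(0.03) = 1.56826
  −0.01·log₂(0.01) = 0.06644
  −0.18·log₂(0.90) = 0.02736
  −0.18·log₂(0.02) = 1.01589
  −0.32·log₂(0.04) = 1.48603
H(P,Q) = 4.1640 bits.

4.1640 bits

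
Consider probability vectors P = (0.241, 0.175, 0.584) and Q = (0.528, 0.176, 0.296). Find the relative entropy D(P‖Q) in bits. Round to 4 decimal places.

D(P‖Q) = Σ p·log₂(p/q).
  0.241·log₂(0.241/0.528) = -0.27269
  0.175·log₂(0.175/0.176) = -0.00144
  0.584·log₂(0.584/0.296) = 0.57254
D(P‖Q) = 0.2984 bits.

0.2984 bits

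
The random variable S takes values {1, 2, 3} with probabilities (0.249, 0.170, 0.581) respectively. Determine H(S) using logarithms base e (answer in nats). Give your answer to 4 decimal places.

0.9629 nats

H(S) = −Σ p·ln p.
  −(0.249)·ln(0.249) = 0.34619
  −(0.170)·ln(0.170) = 0.30123
  −(0.581)·ln(0.581) = 0.31549
Sum: 0.34619 + 0.30123 + 0.31549 = 0.9629 nats.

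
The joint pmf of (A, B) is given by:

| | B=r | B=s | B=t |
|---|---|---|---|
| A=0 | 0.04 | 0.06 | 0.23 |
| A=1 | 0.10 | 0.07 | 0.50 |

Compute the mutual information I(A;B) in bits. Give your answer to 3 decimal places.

Marginals: p(A) = (0.3300, 0.6700), p(B) = (0.1400, 0.1300, 0.7300).
I(A;B) = H(A) + H(B) − H(A,B).
H(A) = 0.9149, H(B) = 1.1112, H(A,B) = 2.0177.
I(A;B) = 0.9149 + 1.1112 − 2.0177 = 0.008 bits.

0.008 bits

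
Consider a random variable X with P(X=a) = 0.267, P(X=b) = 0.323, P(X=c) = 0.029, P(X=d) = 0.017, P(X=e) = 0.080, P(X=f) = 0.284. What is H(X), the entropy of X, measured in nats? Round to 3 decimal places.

1.449 nats

H(X) = −Σ p·ln p.
  −(0.267)·ln(0.267) = 0.3526
  −(0.323)·ln(0.323) = 0.3650
  −(0.029)·ln(0.029) = 0.1027
  −(0.017)·ln(0.017) = 0.0693
  −(0.080)·ln(0.080) = 0.2021
  −(0.284)·ln(0.284) = 0.3575
Sum: 0.3526 + 0.3650 + 0.1027 + 0.0693 + 0.2021 + 0.3575 = 1.449 nats.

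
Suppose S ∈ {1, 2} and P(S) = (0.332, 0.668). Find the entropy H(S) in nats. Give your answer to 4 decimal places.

H(S) = −Σ p·ln p.
  −(0.332)·ln(0.332) = 0.36607
  −(0.668)·ln(0.668) = 0.26952
Sum: 0.36607 + 0.26952 = 0.6356 nats.

0.6356 nats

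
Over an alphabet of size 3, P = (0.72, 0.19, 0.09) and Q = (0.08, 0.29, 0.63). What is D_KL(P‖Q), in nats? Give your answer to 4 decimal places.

D(P‖Q) = Σ p·ln(p/q).
  0.72·ln(0.72/0.08) = 1.58200
  0.19·ln(0.19/0.29) = -0.08034
  0.09·ln(0.09/0.63) = -0.17513
D(P‖Q) = 1.3265 nats.

1.3265 nats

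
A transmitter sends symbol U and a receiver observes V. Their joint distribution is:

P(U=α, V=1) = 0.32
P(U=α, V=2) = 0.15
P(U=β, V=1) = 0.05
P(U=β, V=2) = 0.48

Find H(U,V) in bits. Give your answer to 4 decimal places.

H(U,V) = −Σ p(x,y)·log₂ p(x,y) over all 4 cells.
  cell (α,1): −0.32·log₂0.32 = 0.52603
  cell (α,2): −0.15·log₂0.15 = 0.41054
  cell (β,1): −0.05·log₂0.05 = 0.21610
  cell (β,2): −0.48·log₂0.48 = 0.50827
Sum = 1.6609 bits.

1.6609 bits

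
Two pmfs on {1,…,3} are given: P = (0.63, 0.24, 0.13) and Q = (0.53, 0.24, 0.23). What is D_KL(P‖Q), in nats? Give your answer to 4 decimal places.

D(P‖Q) = Σ p·ln(p/q).
  0.63·ln(0.63/0.53) = 0.10889
  0.24·ln(0.24/0.24) = 0.00000
  0.13·ln(0.13/0.23) = -0.07417
D(P‖Q) = 0.0347 nats.

0.0347 nats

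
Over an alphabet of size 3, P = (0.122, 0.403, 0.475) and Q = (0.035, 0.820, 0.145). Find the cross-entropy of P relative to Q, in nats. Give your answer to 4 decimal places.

H(P,Q) = −Σ p·ln q.
  −0.122·ln(0.035) = 0.40899
  −0.403·ln(0.820) = 0.07998
  −0.475·ln(0.145) = 0.91724
H(P,Q) = 1.4062 nats.

1.4062 nats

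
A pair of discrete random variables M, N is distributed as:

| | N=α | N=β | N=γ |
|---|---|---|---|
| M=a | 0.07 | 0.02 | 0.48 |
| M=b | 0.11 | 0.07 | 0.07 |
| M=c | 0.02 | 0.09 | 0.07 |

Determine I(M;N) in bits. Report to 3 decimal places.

0.274 bits

Marginals: p(M) = (0.5700, 0.2500, 0.1800), p(N) = (0.2000, 0.1800, 0.6200).
I(M;N) = Σ p(x,y)·log₂[p(x,y)/(p(x)p(y))].
  (a,α): 0.07·log₂(0.6140) = -0.0493
  (a,β): 0.02·log₂(0.1949) = -0.0472
  (a,γ): 0.48·log₂(1.3582) = 0.2120
  (b,α): 0.11·log₂(2.2000) = 0.1251
  (b,β): 0.07·log₂(1.5556) = 0.0446
  (b,γ): 0.07·log₂(0.4516) = -0.0803
  (c,α): 0.02·log₂(0.5556) = -0.0170
  (c,β): 0.09·log₂(2.7778) = 0.1327
  (c,γ): 0.07·log₂(0.6272) = -0.0471
Sum = 0.274 bits.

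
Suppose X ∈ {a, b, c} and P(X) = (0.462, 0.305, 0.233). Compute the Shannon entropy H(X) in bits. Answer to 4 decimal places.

H(X) = −Σ p·log₂ p.
  −(0.462)·log₂(0.462) = 0.51468
  −(0.305)·log₂(0.305) = 0.52250
  −(0.233)·log₂(0.233) = 0.48967
Sum: 0.51468 + 0.52250 + 0.48967 = 1.5269 bits.

1.5269 bits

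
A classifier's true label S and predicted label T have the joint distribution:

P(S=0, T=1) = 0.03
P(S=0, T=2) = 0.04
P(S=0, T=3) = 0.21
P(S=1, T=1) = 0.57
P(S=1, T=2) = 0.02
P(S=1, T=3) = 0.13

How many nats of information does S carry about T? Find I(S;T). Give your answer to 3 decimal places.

Marginals: p(S) = (0.2800, 0.7200), p(T) = (0.6000, 0.0600, 0.3400).
I(S;T) = Σ p(x,y)·ln[p(x,y)/(p(x)p(y))].
  (0,1): 0.03·ln(0.1786) = -0.0517
  (0,2): 0.04·ln(2.3810) = 0.0347
  (0,3): 0.21·ln(2.2059) = 0.1661
  (1,1): 0.57·ln(1.3194) = 0.1580
  (1,2): 0.02·ln(0.4630) = -0.0154
  (1,3): 0.13·ln(0.5310) = -0.0823
Sum = 0.209 nats.

0.209 nats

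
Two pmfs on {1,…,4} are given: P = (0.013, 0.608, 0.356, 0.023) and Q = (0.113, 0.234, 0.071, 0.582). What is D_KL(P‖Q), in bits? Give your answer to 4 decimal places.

1.5178 bits

D(P‖Q) = Σ p·log₂(p/q).
  0.013·log₂(0.013/0.113) = -0.04056
  0.608·log₂(0.608/0.234) = 0.83756
  0.356·log₂(0.356/0.071) = 0.82805
  0.023·log₂(0.023/0.582) = -0.10721
D(P‖Q) = 1.5178 bits.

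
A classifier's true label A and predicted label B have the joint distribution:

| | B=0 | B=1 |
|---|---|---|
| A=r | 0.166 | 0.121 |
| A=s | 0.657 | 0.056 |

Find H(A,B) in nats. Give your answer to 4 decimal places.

H(A,B) = −Σ p(x,y)·ln p(x,y) over all 4 cells.
  cell (r,0): −0.166·ln0.166 = 0.29810
  cell (r,1): −0.121·ln0.121 = 0.25555
  cell (s,0): −0.657·ln0.657 = 0.27599
  cell (s,1): −0.056·ln0.056 = 0.16141
Sum = 0.9910 nats.

0.9910 nats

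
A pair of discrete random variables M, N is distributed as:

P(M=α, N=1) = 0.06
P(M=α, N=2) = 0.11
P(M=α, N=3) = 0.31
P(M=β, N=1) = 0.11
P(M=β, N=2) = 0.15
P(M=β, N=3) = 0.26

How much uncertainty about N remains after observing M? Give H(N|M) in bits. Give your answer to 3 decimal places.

1.385 bits

Marginals: p(M) = (0.4800, 0.5200), p(N) = (0.1700, 0.2600, 0.5700).
H(N|M) = Σ p(M) · H(N|M=·).
  M=α: p=0.4800, H(N|M=α) = 1.2695
  M=β: p=0.5200, H(N|M=β) = 1.4914
Weighted sum = 1.385 bits.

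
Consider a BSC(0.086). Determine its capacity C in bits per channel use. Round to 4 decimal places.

0.5770 bits

Binary symmetric channel: C = 1 − h₂(ε) where h₂ is the binary entropy function.
h₂(0.086) = −0.086·log₂0.086 − 0.914·log₂0.914 = 0.4230.
C = 1 − 0.4230 = 0.5770 bits per channel use.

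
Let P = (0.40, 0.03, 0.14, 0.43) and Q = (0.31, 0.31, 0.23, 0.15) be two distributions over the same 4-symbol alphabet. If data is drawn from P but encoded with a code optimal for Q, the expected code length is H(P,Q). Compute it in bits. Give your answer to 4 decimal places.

H(P,Q) = −Σ p·log₂ q.
  −0.40·log₂(0.31) = 0.67586
  −0.03·log₂(0.31) = 0.05069
  −0.14·log₂(0.23) = 0.29684
  −0.43·log₂(0.15) = 1.17690
H(P,Q) = 2.2003 bits.

2.2003 bits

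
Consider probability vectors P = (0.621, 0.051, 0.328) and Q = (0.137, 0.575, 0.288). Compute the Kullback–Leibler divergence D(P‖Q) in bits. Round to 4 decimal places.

D(P‖Q) = Σ p·log₂(p/q).
  0.621·log₂(0.621/0.137) = 1.35404
  0.051·log₂(0.051/0.575) = -0.17824
  0.328·log₂(0.328/0.288) = 0.06154
D(P‖Q) = 1.2373 bits.

1.2373 bits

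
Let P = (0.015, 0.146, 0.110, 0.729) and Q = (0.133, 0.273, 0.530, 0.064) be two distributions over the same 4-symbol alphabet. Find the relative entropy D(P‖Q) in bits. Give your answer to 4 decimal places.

D(P‖Q) = Σ p·log₂(p/q).
  0.015·log₂(0.015/0.133) = -0.04723
  0.146·log₂(0.146/0.273) = -0.13183
  0.110·log₂(0.110/0.530) = -0.24953
  0.729·log₂(0.729/0.064) = 2.55863
D(P‖Q) = 2.1300 bits.

2.1300 bits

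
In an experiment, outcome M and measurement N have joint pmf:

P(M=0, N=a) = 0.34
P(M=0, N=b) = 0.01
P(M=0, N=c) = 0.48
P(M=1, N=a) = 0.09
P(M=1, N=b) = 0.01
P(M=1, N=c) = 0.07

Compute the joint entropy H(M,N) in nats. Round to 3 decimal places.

H(M,N) = −Σ p(x,y)·ln p(x,y) over all 6 cells.
  cell (0,a): −0.34·ln0.34 = 0.3668
  cell (0,b): −0.01·ln0.01 = 0.0461
  cell (0,c): −0.48·ln0.48 = 0.3523
  cell (1,a): −0.09·ln0.09 = 0.2167
  cell (1,b): −0.01·ln0.01 = 0.0461
  cell (1,c): −0.07·ln0.07 = 0.1861
Sum = 1.214 nats.

1.214 nats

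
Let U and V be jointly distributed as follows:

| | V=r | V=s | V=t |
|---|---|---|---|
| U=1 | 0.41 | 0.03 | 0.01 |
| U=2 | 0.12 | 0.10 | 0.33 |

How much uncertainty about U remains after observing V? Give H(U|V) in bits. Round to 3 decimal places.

0.575 bits

Marginals: p(U) = (0.4500, 0.5500), p(V) = (0.5300, 0.1300, 0.3400).
H(U|V) = Σ p(V) · H(U|V=·).
  V=r: p=0.5300, H(U|V=r) = 0.7717
  V=s: p=0.1300, H(U|V=s) = 0.7793
  V=t: p=0.3400, H(U|V=t) = 0.1914
Weighted sum = 0.575 bits.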